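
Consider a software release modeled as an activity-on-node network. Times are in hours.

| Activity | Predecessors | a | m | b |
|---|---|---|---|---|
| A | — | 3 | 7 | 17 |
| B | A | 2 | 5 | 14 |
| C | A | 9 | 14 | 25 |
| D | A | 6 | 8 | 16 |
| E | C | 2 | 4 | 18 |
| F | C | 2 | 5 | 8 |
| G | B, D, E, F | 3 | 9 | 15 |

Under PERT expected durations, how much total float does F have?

te_A = (3 + 4·7 + 17)/6 = 48/6 = 8
te_B = (2 + 4·5 + 14)/6 = 36/6 = 6
te_C = (9 + 4·14 + 25)/6 = 90/6 = 15
te_D = (6 + 4·8 + 16)/6 = 54/6 = 9
te_E = (2 + 4·4 + 18)/6 = 36/6 = 6
te_F = (2 + 4·5 + 8)/6 = 30/6 = 5
te_G = (3 + 4·9 + 15)/6 = 54/6 = 9

Forward pass:
ES_A = 0; EF_A = 8
ES_B = 8; EF_B = 8+6 = 14
ES_C = 8; EF_C = 8+15 = 23
ES_D = 8; EF_D = 8+9 = 17
ES_E = 23; EF_E = 23+6 = 29
ES_F = 23; EF_F = 23+5 = 28
ES_G = max(EF_B=14, EF_D=17, EF_E=29, EF_F=28) = 29; EF_G = 29+9 = 38
Expected project duration μ = 38 hours. Critical path: A → C → E → G.

Backward pass:
LF_G = 38; LS_G = 38−9 = 29
LF_F = LS_G = 29; LS_F = 29−5 = 24
LF_E = LS_G = 29; LS_E = 29−6 = 23
LF_D = LS_G = 29; LS_D = 29−9 = 20
LF_C = min(LS_E=23, LS_F=24) = 23; LS_C = 23−15 = 8
LF_B = LS_G = 29; LS_B = 29−6 = 23
LF_A = min(LS_B=23, LS_C=8, LS_D=20) = 8; LS_A = 8−8 = 0
Slack_F = LS_F − ES_F = 24 − 23 = 1

1 hours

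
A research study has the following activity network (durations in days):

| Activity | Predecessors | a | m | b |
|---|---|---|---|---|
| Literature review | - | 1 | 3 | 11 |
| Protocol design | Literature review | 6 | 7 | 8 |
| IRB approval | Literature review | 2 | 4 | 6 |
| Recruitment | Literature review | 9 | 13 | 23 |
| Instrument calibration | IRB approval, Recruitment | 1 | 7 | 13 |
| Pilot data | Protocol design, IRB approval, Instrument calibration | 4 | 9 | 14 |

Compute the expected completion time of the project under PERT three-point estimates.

34 days

te_Literature review = (1 + 4·3 + 11)/6 = 24/6 = 4
te_Protocol design = (6 + 4·7 + 8)/6 = 42/6 = 7
te_IRB approval = (2 + 4·4 + 6)/6 = 24/6 = 4
te_Recruitment = (9 + 4·13 + 23)/6 = 84/6 = 14
te_Instrument calibration = (1 + 4·7 + 13)/6 = 42/6 = 7
te_Pilot data = (4 + 4·9 + 14)/6 = 54/6 = 9

Forward pass:
ES_Literature review = 0; EF_Literature review = 4
ES_Protocol design = 4; EF_Protocol design = 4+7 = 11
ES_IRB approval = 4; EF_IRB approval = 4+4 = 8
ES_Recruitment = 4; EF_Recruitment = 4+14 = 18
ES_Instrument calibration = max(EF_IRB approval=8, EF_Recruitment=18) = 18; EF_Instrument calibration = 18+7 = 25
ES_Pilot data = max(EF_Protocol design=11, EF_IRB approval=8, EF_Instrument calibration=25) = 25; EF_Pilot data = 25+9 = 34
Expected project duration μ = 34 days. Critical path: Literature review → Recruitment → Instrument calibration → Pilot data.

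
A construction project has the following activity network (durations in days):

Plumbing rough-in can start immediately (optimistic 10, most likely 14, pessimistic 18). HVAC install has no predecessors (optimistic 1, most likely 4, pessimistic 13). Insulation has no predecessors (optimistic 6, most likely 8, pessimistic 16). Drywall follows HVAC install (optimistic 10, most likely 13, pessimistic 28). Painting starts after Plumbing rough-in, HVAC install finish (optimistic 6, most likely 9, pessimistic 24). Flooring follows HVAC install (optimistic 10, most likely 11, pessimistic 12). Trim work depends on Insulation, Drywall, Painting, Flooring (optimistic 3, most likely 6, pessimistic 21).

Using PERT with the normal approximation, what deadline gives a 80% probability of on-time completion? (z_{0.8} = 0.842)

36.7 days

te_Plumbing rough-in = (10 + 4·14 + 18)/6 = 84/6 = 14; σ²_Plumbing rough-in = ((18−10)/6)² = 1.778
te_HVAC install = (1 + 4·4 + 13)/6 = 30/6 = 5; σ²_HVAC install = ((13−1)/6)² = 4.000
te_Insulation = (6 + 4·8 + 16)/6 = 54/6 = 9; σ²_Insulation = ((16−6)/6)² = 2.778
te_Drywall = (10 + 4·13 + 28)/6 = 90/6 = 15; σ²_Drywall = ((28−10)/6)² = 9.000
te_Painting = (6 + 4·9 + 24)/6 = 66/6 = 11; σ²_Painting = ((24−6)/6)² = 9.000
te_Flooring = (10 + 4·11 + 12)/6 = 66/6 = 11; σ²_Flooring = ((12−10)/6)² = 0.111
te_Trim work = (3 + 4·6 + 21)/6 = 48/6 = 8; σ²_Trim work = ((21−3)/6)² = 9.000

Forward pass:
ES_Plumbing rough-in = 0; EF_Plumbing rough-in = 14
ES_HVAC install = 0; EF_HVAC install = 5
ES_Insulation = 0; EF_Insulation = 9
ES_Drywall = 5; EF_Drywall = 5+15 = 20
ES_Painting = max(EF_Plumbing rough-in=14, EF_HVAC install=5) = 14; EF_Painting = 14+11 = 25
ES_Flooring = 5; EF_Flooring = 5+11 = 16
ES_Trim work = max(EF_Insulation=9, EF_Drywall=20, EF_Painting=25, EF_Flooring=16) = 25; EF_Trim work = 25+8 = 33
Expected project duration μ = 33 days. Critical path: Plumbing rough-in → Painting → Trim work.

Variance along critical path = 1.778 + 9.000 + 9.000 = 19.778; σ = 4.447 days.
D = μ + z·σ = 33 + 0.842·4.447 = 36.7 days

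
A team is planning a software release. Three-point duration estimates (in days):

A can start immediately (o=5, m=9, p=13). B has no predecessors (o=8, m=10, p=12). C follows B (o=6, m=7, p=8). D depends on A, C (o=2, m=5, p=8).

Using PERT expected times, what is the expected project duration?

te_A = (5 + 4·9 + 13)/6 = 54/6 = 9
te_B = (8 + 4·10 + 12)/6 = 60/6 = 10
te_C = (6 + 4·7 + 8)/6 = 42/6 = 7
te_D = (2 + 4·5 + 8)/6 = 30/6 = 5

Forward pass:
ES_A = 0; EF_A = 9
ES_B = 0; EF_B = 10
ES_C = 10; EF_C = 10+7 = 17
ES_D = max(EF_A=9, EF_C=17) = 17; EF_D = 17+5 = 22
Expected project duration μ = 22 days. Critical path: B → C → D.

22 days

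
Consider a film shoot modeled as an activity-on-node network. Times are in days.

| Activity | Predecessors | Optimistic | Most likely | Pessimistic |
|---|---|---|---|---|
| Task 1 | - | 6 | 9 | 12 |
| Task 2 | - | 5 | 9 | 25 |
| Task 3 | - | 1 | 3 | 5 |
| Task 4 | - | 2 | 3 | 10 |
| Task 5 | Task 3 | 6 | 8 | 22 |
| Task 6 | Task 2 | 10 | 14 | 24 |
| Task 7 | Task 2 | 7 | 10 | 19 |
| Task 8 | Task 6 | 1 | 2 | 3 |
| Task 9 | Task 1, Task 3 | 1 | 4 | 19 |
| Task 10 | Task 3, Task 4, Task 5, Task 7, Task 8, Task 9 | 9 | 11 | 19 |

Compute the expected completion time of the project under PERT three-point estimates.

40 days

te_Task 1 = (6 + 4·9 + 12)/6 = 54/6 = 9
te_Task 2 = (5 + 4·9 + 25)/6 = 66/6 = 11
te_Task 3 = (1 + 4·3 + 5)/6 = 18/6 = 3
te_Task 4 = (2 + 4·3 + 10)/6 = 24/6 = 4
te_Task 5 = (6 + 4·8 + 22)/6 = 60/6 = 10
te_Task 6 = (10 + 4·14 + 24)/6 = 90/6 = 15
te_Task 7 = (7 + 4·10 + 19)/6 = 66/6 = 11
te_Task 8 = (1 + 4·2 + 3)/6 = 12/6 = 2
te_Task 9 = (1 + 4·4 + 19)/6 = 36/6 = 6
te_Task 10 = (9 + 4·11 + 19)/6 = 72/6 = 12

Forward pass:
ES_Task 1 = 0; EF_Task 1 = 9
ES_Task 2 = 0; EF_Task 2 = 11
ES_Task 3 = 0; EF_Task 3 = 3
ES_Task 4 = 0; EF_Task 4 = 4
ES_Task 5 = 3; EF_Task 5 = 3+10 = 13
ES_Task 6 = 11; EF_Task 6 = 11+15 = 26
ES_Task 7 = 11; EF_Task 7 = 11+11 = 22
ES_Task 8 = 26; EF_Task 8 = 26+2 = 28
ES_Task 9 = max(EF_Task 1=9, EF_Task 3=3) = 9; EF_Task 9 = 9+6 = 15
ES_Task 10 = max(EF_Task 3=3, EF_Task 4=4, EF_Task 5=13, EF_Task 7=22, EF_Task 8=28, EF_Task 9=15) = 28; EF_Task 10 = 28+12 = 40
Expected project duration μ = 40 days. Critical path: Task 2 → Task 6 → Task 8 → Task 10.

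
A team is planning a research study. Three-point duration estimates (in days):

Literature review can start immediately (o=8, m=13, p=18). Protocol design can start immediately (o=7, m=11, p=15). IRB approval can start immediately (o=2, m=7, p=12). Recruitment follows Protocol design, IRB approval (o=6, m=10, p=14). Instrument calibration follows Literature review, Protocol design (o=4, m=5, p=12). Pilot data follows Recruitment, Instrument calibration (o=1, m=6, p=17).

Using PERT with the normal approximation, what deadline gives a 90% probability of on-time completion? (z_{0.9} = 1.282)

te_Literature review = (8 + 4·13 + 18)/6 = 78/6 = 13; σ²_Literature review = ((18−8)/6)² = 2.778
te_Protocol design = (7 + 4·11 + 15)/6 = 66/6 = 11; σ²_Protocol design = ((15−7)/6)² = 1.778
te_IRB approval = (2 + 4·7 + 12)/6 = 42/6 = 7; σ²_IRB approval = ((12−2)/6)² = 2.778
te_Recruitment = (6 + 4·10 + 14)/6 = 60/6 = 10; σ²_Recruitment = ((14−6)/6)² = 1.778
te_Instrument calibration = (4 + 4·5 + 12)/6 = 36/6 = 6; σ²_Instrument calibration = ((12−4)/6)² = 1.778
te_Pilot data = (1 + 4·6 + 17)/6 = 42/6 = 7; σ²_Pilot data = ((17−1)/6)² = 7.111

Forward pass:
ES_Literature review = 0; EF_Literature review = 13
ES_Protocol design = 0; EF_Protocol design = 11
ES_IRB approval = 0; EF_IRB approval = 7
ES_Recruitment = max(EF_Protocol design=11, EF_IRB approval=7) = 11; EF_Recruitment = 11+10 = 21
ES_Instrument calibration = max(EF_Literature review=13, EF_Protocol design=11) = 13; EF_Instrument calibration = 13+6 = 19
ES_Pilot data = max(EF_Recruitment=21, EF_Instrument calibration=19) = 21; EF_Pilot data = 21+7 = 28
Expected project duration μ = 28 days. Critical path: Protocol design → Recruitment → Pilot data.

Variance along critical path = 1.778 + 1.778 + 7.111 = 10.667; σ = 3.266 days.
D = μ + z·σ = 28 + 1.282·3.266 = 32.2 days

32.2 days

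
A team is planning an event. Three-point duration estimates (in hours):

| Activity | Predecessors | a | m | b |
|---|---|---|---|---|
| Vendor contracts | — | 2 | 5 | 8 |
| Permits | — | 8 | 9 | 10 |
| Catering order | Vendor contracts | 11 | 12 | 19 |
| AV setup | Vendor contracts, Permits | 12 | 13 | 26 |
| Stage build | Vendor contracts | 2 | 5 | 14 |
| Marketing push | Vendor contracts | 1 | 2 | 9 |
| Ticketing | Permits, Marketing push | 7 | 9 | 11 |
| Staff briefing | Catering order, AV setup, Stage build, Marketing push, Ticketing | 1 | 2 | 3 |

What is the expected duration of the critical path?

26 hours

te_Vendor contracts = (2 + 4·5 + 8)/6 = 30/6 = 5
te_Permits = (8 + 4·9 + 10)/6 = 54/6 = 9
te_Catering order = (11 + 4·12 + 19)/6 = 78/6 = 13
te_AV setup = (12 + 4·13 + 26)/6 = 90/6 = 15
te_Stage build = (2 + 4·5 + 14)/6 = 36/6 = 6
te_Marketing push = (1 + 4·2 + 9)/6 = 18/6 = 3
te_Ticketing = (7 + 4·9 + 11)/6 = 54/6 = 9
te_Staff briefing = (1 + 4·2 + 3)/6 = 12/6 = 2

Forward pass:
ES_Vendor contracts = 0; EF_Vendor contracts = 5
ES_Permits = 0; EF_Permits = 9
ES_Catering order = 5; EF_Catering order = 5+13 = 18
ES_AV setup = max(EF_Vendor contracts=5, EF_Permits=9) = 9; EF_AV setup = 9+15 = 24
ES_Stage build = 5; EF_Stage build = 5+6 = 11
ES_Marketing push = 5; EF_Marketing push = 5+3 = 8
ES_Ticketing = max(EF_Permits=9, EF_Marketing push=8) = 9; EF_Ticketing = 9+9 = 18
ES_Staff briefing = max(EF_Catering order=18, EF_AV setup=24, EF_Stage build=11, EF_Marketing push=8, EF_Ticketing=18) = 24; EF_Staff briefing = 24+2 = 26
Expected project duration μ = 26 hours. Critical path: Permits → AV setup → Staff briefing.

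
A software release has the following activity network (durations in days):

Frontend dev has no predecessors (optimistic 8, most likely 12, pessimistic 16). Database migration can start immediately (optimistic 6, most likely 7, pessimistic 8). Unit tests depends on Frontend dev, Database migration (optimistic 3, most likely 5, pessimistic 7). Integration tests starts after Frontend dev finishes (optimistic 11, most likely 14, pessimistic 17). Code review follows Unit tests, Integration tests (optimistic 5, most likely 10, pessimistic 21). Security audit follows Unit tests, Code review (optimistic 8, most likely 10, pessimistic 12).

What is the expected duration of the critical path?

47 days

te_Frontend dev = (8 + 4·12 + 16)/6 = 72/6 = 12
te_Database migration = (6 + 4·7 + 8)/6 = 42/6 = 7
te_Unit tests = (3 + 4·5 + 7)/6 = 30/6 = 5
te_Integration tests = (11 + 4·14 + 17)/6 = 84/6 = 14
te_Code review = (5 + 4·10 + 21)/6 = 66/6 = 11
te_Security audit = (8 + 4·10 + 12)/6 = 60/6 = 10

Forward pass:
ES_Frontend dev = 0; EF_Frontend dev = 12
ES_Database migration = 0; EF_Database migration = 7
ES_Unit tests = max(EF_Frontend dev=12, EF_Database migration=7) = 12; EF_Unit tests = 12+5 = 17
ES_Integration tests = 12; EF_Integration tests = 12+14 = 26
ES_Code review = max(EF_Unit tests=17, EF_Integration tests=26) = 26; EF_Code review = 26+11 = 37
ES_Security audit = max(EF_Unit tests=17, EF_Code review=37) = 37; EF_Security audit = 37+10 = 47
Expected project duration μ = 47 days. Critical path: Frontend dev → Integration tests → Code review → Security audit.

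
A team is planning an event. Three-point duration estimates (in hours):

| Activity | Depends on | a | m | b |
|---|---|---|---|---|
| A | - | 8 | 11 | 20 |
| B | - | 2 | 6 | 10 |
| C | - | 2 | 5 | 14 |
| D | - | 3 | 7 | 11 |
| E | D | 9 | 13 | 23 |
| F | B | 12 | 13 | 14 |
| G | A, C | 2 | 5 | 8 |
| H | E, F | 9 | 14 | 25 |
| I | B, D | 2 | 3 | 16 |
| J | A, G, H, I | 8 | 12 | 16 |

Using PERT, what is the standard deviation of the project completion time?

4.01 hours

te_A = (8 + 4·11 + 20)/6 = 72/6 = 12; σ²_A = ((20−8)/6)² = 4.000
te_B = (2 + 4·6 + 10)/6 = 36/6 = 6; σ²_B = ((10−2)/6)² = 1.778
te_C = (2 + 4·5 + 14)/6 = 36/6 = 6; σ²_C = ((14−2)/6)² = 4.000
te_D = (3 + 4·7 + 11)/6 = 42/6 = 7; σ²_D = ((11−3)/6)² = 1.778
te_E = (9 + 4·13 + 23)/6 = 84/6 = 14; σ²_E = ((23−9)/6)² = 5.444
te_F = (12 + 4·13 + 14)/6 = 78/6 = 13; σ²_F = ((14−12)/6)² = 0.111
te_G = (2 + 4·5 + 8)/6 = 30/6 = 5; σ²_G = ((8−2)/6)² = 1.000
te_H = (9 + 4·14 + 25)/6 = 90/6 = 15; σ²_H = ((25−9)/6)² = 7.111
te_I = (2 + 4·3 + 16)/6 = 30/6 = 5; σ²_I = ((16−2)/6)² = 5.444
te_J = (8 + 4·12 + 16)/6 = 72/6 = 12; σ²_J = ((16−8)/6)² = 1.778

Forward pass:
ES_A = 0; EF_A = 12
ES_B = 0; EF_B = 6
ES_C = 0; EF_C = 6
ES_D = 0; EF_D = 7
ES_E = 7; EF_E = 7+14 = 21
ES_F = 6; EF_F = 6+13 = 19
ES_G = max(EF_A=12, EF_C=6) = 12; EF_G = 12+5 = 17
ES_H = max(EF_E=21, EF_F=19) = 21; EF_H = 21+15 = 36
ES_I = max(EF_B=6, EF_D=7) = 7; EF_I = 7+5 = 12
ES_J = max(EF_A=12, EF_G=17, EF_H=36, EF_I=12) = 36; EF_J = 36+12 = 48
Expected project duration μ = 48 hours. Critical path: D → E → H → J.

Variance along critical path = 1.778 + 5.444 + 7.111 + 1.778 = 16.111
σ = √16.111 = 4.014 hours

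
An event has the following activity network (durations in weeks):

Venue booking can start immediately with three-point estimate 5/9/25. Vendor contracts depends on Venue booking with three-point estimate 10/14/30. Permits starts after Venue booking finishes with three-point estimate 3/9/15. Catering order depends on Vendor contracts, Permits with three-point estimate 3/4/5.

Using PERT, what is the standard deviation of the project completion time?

te_Venue booking = (5 + 4·9 + 25)/6 = 66/6 = 11; σ²_Venue booking = ((25−5)/6)² = 11.111
te_Vendor contracts = (10 + 4·14 + 30)/6 = 96/6 = 16; σ²_Vendor contracts = ((30−10)/6)² = 11.111
te_Permits = (3 + 4·9 + 15)/6 = 54/6 = 9; σ²_Permits = ((15−3)/6)² = 4.000
te_Catering order = (3 + 4·4 + 5)/6 = 24/6 = 4; σ²_Catering order = ((5−3)/6)² = 0.111

Forward pass:
ES_Venue booking = 0; EF_Venue booking = 11
ES_Vendor contracts = 11; EF_Vendor contracts = 11+16 = 27
ES_Permits = 11; EF_Permits = 11+9 = 20
ES_Catering order = max(EF_Vendor contracts=27, EF_Permits=20) = 27; EF_Catering order = 27+4 = 31
Expected project duration μ = 31 weeks. Critical path: Venue booking → Vendor contracts → Catering order.

Variance along critical path = 11.111 + 11.111 + 0.111 = 22.333
σ = √22.333 = 4.726 weeks

4.73 weeks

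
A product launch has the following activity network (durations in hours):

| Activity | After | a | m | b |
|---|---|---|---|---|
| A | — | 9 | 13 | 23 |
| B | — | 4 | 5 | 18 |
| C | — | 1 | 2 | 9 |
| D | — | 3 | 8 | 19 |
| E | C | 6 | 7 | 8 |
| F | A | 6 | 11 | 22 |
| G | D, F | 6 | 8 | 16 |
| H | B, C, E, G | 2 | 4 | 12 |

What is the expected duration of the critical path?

40 hours

te_A = (9 + 4·13 + 23)/6 = 84/6 = 14
te_B = (4 + 4·5 + 18)/6 = 42/6 = 7
te_C = (1 + 4·2 + 9)/6 = 18/6 = 3
te_D = (3 + 4·8 + 19)/6 = 54/6 = 9
te_E = (6 + 4·7 + 8)/6 = 42/6 = 7
te_F = (6 + 4·11 + 22)/6 = 72/6 = 12
te_G = (6 + 4·8 + 16)/6 = 54/6 = 9
te_H = (2 + 4·4 + 12)/6 = 30/6 = 5

Forward pass:
ES_A = 0; EF_A = 14
ES_B = 0; EF_B = 7
ES_C = 0; EF_C = 3
ES_D = 0; EF_D = 9
ES_E = 3; EF_E = 3+7 = 10
ES_F = 14; EF_F = 14+12 = 26
ES_G = max(EF_D=9, EF_F=26) = 26; EF_G = 26+9 = 35
ES_H = max(EF_B=7, EF_C=3, EF_E=10, EF_G=35) = 35; EF_H = 35+5 = 40
Expected project duration μ = 40 hours. Critical path: A → F → G → H.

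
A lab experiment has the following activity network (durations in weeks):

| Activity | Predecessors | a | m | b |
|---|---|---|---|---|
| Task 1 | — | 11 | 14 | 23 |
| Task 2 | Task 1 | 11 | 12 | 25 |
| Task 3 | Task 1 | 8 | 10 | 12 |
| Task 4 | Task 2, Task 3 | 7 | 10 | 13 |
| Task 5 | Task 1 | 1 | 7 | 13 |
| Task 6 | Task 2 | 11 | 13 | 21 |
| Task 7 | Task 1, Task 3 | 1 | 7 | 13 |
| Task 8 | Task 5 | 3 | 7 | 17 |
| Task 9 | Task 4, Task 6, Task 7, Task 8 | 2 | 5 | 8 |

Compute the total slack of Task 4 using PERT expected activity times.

te_Task 1 = (11 + 4·14 + 23)/6 = 90/6 = 15
te_Task 2 = (11 + 4·12 + 25)/6 = 84/6 = 14
te_Task 3 = (8 + 4·10 + 12)/6 = 60/6 = 10
te_Task 4 = (7 + 4·10 + 13)/6 = 60/6 = 10
te_Task 5 = (1 + 4·7 + 13)/6 = 42/6 = 7
te_Task 6 = (11 + 4·13 + 21)/6 = 84/6 = 14
te_Task 7 = (1 + 4·7 + 13)/6 = 42/6 = 7
te_Task 8 = (3 + 4·7 + 17)/6 = 48/6 = 8
te_Task 9 = (2 + 4·5 + 8)/6 = 30/6 = 5

Forward pass:
ES_Task 1 = 0; EF_Task 1 = 15
ES_Task 2 = 15; EF_Task 2 = 15+14 = 29
ES_Task 3 = 15; EF_Task 3 = 15+10 = 25
ES_Task 4 = max(EF_Task 2=29, EF_Task 3=25) = 29; EF_Task 4 = 29+10 = 39
ES_Task 5 = 15; EF_Task 5 = 15+7 = 22
ES_Task 6 = 29; EF_Task 6 = 29+14 = 43
ES_Task 7 = max(EF_Task 1=15, EF_Task 3=25) = 25; EF_Task 7 = 25+7 = 32
ES_Task 8 = 22; EF_Task 8 = 22+8 = 30
ES_Task 9 = max(EF_Task 4=39, EF_Task 6=43, EF_Task 7=32, EF_Task 8=30) = 43; EF_Task 9 = 43+5 = 48
Expected project duration μ = 48 weeks. Critical path: Task 1 → Task 2 → Task 6 → Task 9.

Backward pass:
LF_Task 9 = 48; LS_Task 9 = 48−5 = 43
LF_Task 8 = LS_Task 9 = 43; LS_Task 8 = 43−8 = 35
LF_Task 7 = LS_Task 9 = 43; LS_Task 7 = 43−7 = 36
LF_Task 6 = LS_Task 9 = 43; LS_Task 6 = 43−14 = 29
LF_Task 5 = LS_Task 8 = 35; LS_Task 5 = 35−7 = 28
LF_Task 4 = LS_Task 9 = 43; LS_Task 4 = 43−10 = 33
LF_Task 3 = min(LS_Task 4=33, LS_Task 7=36) = 33; LS_Task 3 = 33−10 = 23
LF_Task 2 = min(LS_Task 4=33, LS_Task 6=29) = 29; LS_Task 2 = 29−14 = 15
LF_Task 1 = min(LS_Task 2=15, LS_Task 3=23, LS_Task 5=28, LS_Task 7=36) = 15; LS_Task 1 = 15−15 = 0
Slack_Task 4 = LS_Task 4 − ES_Task 4 = 33 − 29 = 4

4 weeks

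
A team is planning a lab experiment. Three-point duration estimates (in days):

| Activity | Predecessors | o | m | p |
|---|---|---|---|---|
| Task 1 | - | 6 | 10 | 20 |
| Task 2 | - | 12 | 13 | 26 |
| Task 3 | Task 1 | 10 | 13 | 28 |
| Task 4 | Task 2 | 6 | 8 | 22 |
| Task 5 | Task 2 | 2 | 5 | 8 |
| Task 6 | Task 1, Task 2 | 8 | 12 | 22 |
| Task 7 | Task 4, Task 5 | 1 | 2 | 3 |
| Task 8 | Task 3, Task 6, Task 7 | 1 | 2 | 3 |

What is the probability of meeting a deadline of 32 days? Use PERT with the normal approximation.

0.727

te_Task 1 = (6 + 4·10 + 20)/6 = 66/6 = 11; σ²_Task 1 = ((20−6)/6)² = 5.444
te_Task 2 = (12 + 4·13 + 26)/6 = 90/6 = 15; σ²_Task 2 = ((26−12)/6)² = 5.444
te_Task 3 = (10 + 4·13 + 28)/6 = 90/6 = 15; σ²_Task 3 = ((28−10)/6)² = 9.000
te_Task 4 = (6 + 4·8 + 22)/6 = 60/6 = 10; σ²_Task 4 = ((22−6)/6)² = 7.111
te_Task 5 = (2 + 4·5 + 8)/6 = 30/6 = 5; σ²_Task 5 = ((8−2)/6)² = 1.000
te_Task 6 = (8 + 4·12 + 22)/6 = 78/6 = 13; σ²_Task 6 = ((22−8)/6)² = 5.444
te_Task 7 = (1 + 4·2 + 3)/6 = 12/6 = 2; σ²_Task 7 = ((3−1)/6)² = 0.111
te_Task 8 = (1 + 4·2 + 3)/6 = 12/6 = 2; σ²_Task 8 = ((3−1)/6)² = 0.111

Forward pass:
ES_Task 1 = 0; EF_Task 1 = 11
ES_Task 2 = 0; EF_Task 2 = 15
ES_Task 3 = 11; EF_Task 3 = 11+15 = 26
ES_Task 4 = 15; EF_Task 4 = 15+10 = 25
ES_Task 5 = 15; EF_Task 5 = 15+5 = 20
ES_Task 6 = max(EF_Task 1=11, EF_Task 2=15) = 15; EF_Task 6 = 15+13 = 28
ES_Task 7 = max(EF_Task 4=25, EF_Task 5=20) = 25; EF_Task 7 = 25+2 = 27
ES_Task 8 = max(EF_Task 3=26, EF_Task 6=28, EF_Task 7=27) = 28; EF_Task 8 = 28+2 = 30
Expected project duration μ = 30 days. Critical path: Task 2 → Task 6 → Task 8.

Variance along critical path = 5.444 + 5.444 + 0.111 = 11.000; σ = √11.000 = 3.317 days.
Z = (32 − 30) / 3.317 = 0.603
P(T ≤ 32) = Φ(0.603) ≈ 0.727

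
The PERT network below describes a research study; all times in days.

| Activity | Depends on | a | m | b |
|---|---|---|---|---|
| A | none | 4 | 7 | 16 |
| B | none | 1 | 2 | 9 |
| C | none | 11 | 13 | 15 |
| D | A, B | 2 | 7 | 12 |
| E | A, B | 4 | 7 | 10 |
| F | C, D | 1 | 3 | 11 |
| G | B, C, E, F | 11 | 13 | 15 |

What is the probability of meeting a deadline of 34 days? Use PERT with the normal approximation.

0.736

te_A = (4 + 4·7 + 16)/6 = 48/6 = 8; σ²_A = ((16−4)/6)² = 4.000
te_B = (1 + 4·2 + 9)/6 = 18/6 = 3; σ²_B = ((9−1)/6)² = 1.778
te_C = (11 + 4·13 + 15)/6 = 78/6 = 13; σ²_C = ((15−11)/6)² = 0.444
te_D = (2 + 4·7 + 12)/6 = 42/6 = 7; σ²_D = ((12−2)/6)² = 2.778
te_E = (4 + 4·7 + 10)/6 = 42/6 = 7; σ²_E = ((10−4)/6)² = 1.000
te_F = (1 + 4·3 + 11)/6 = 24/6 = 4; σ²_F = ((11−1)/6)² = 2.778
te_G = (11 + 4·13 + 15)/6 = 78/6 = 13; σ²_G = ((15−11)/6)² = 0.444

Forward pass:
ES_A = 0; EF_A = 8
ES_B = 0; EF_B = 3
ES_C = 0; EF_C = 13
ES_D = max(EF_A=8, EF_B=3) = 8; EF_D = 8+7 = 15
ES_E = max(EF_A=8, EF_B=3) = 8; EF_E = 8+7 = 15
ES_F = max(EF_C=13, EF_D=15) = 15; EF_F = 15+4 = 19
ES_G = max(EF_B=3, EF_C=13, EF_E=15, EF_F=19) = 19; EF_G = 19+13 = 32
Expected project duration μ = 32 days. Critical path: A → D → F → G.

Variance along critical path = 4.000 + 2.778 + 2.778 + 0.444 = 10.000; σ = √10.000 = 3.162 days.
Z = (34 − 32) / 3.162 = 0.632
P(T ≤ 34) = Φ(0.632) ≈ 0.736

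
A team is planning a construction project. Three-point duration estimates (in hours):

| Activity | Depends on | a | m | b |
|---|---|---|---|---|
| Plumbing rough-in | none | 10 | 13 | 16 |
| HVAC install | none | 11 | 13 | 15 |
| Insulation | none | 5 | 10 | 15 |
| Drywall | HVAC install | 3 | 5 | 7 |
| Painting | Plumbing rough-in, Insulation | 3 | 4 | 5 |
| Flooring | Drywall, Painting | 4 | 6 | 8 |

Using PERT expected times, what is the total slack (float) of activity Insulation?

4 hours

te_Plumbing rough-in = (10 + 4·13 + 16)/6 = 78/6 = 13
te_HVAC install = (11 + 4·13 + 15)/6 = 78/6 = 13
te_Insulation = (5 + 4·10 + 15)/6 = 60/6 = 10
te_Drywall = (3 + 4·5 + 7)/6 = 30/6 = 5
te_Painting = (3 + 4·4 + 5)/6 = 24/6 = 4
te_Flooring = (4 + 4·6 + 8)/6 = 36/6 = 6

Forward pass:
ES_Plumbing rough-in = 0; EF_Plumbing rough-in = 13
ES_HVAC install = 0; EF_HVAC install = 13
ES_Insulation = 0; EF_Insulation = 10
ES_Drywall = 13; EF_Drywall = 13+5 = 18
ES_Painting = max(EF_Plumbing rough-in=13, EF_Insulation=10) = 13; EF_Painting = 13+4 = 17
ES_Flooring = max(EF_Drywall=18, EF_Painting=17) = 18; EF_Flooring = 18+6 = 24
Expected project duration μ = 24 hours. Critical path: HVAC install → Drywall → Flooring.

Backward pass:
LF_Flooring = 24; LS_Flooring = 24−6 = 18
LF_Painting = LS_Flooring = 18; LS_Painting = 18−4 = 14
LF_Drywall = LS_Flooring = 18; LS_Drywall = 18−5 = 13
LF_Insulation = LS_Painting = 14; LS_Insulation = 14−10 = 4
LF_HVAC install = LS_Drywall = 13; LS_HVAC install = 13−13 = 0
LF_Plumbing rough-in = LS_Painting = 14; LS_Plumbing rough-in = 14−13 = 1
Slack_Insulation = LS_Insulation − ES_Insulation = 4 − 0 = 4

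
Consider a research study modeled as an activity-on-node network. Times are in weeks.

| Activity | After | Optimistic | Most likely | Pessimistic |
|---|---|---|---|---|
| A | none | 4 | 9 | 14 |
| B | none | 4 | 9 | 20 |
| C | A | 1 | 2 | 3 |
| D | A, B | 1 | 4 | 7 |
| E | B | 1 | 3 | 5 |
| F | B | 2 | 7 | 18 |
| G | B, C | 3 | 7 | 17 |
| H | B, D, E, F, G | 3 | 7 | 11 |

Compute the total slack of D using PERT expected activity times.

te_A = (4 + 4·9 + 14)/6 = 54/6 = 9
te_B = (4 + 4·9 + 20)/6 = 60/6 = 10
te_C = (1 + 4·2 + 3)/6 = 12/6 = 2
te_D = (1 + 4·4 + 7)/6 = 24/6 = 4
te_E = (1 + 4·3 + 5)/6 = 18/6 = 3
te_F = (2 + 4·7 + 18)/6 = 48/6 = 8
te_G = (3 + 4·7 + 17)/6 = 48/6 = 8
te_H = (3 + 4·7 + 11)/6 = 42/6 = 7

Forward pass:
ES_A = 0; EF_A = 9
ES_B = 0; EF_B = 10
ES_C = 9; EF_C = 9+2 = 11
ES_D = max(EF_A=9, EF_B=10) = 10; EF_D = 10+4 = 14
ES_E = 10; EF_E = 10+3 = 13
ES_F = 10; EF_F = 10+8 = 18
ES_G = max(EF_B=10, EF_C=11) = 11; EF_G = 11+8 = 19
ES_H = max(EF_B=10, EF_D=14, EF_E=13, EF_F=18, EF_G=19) = 19; EF_H = 19+7 = 26
Expected project duration μ = 26 weeks. Critical path: A → C → G → H.

Backward pass:
LF_H = 26; LS_H = 26−7 = 19
LF_G = LS_H = 19; LS_G = 19−8 = 11
LF_F = LS_H = 19; LS_F = 19−8 = 11
LF_E = LS_H = 19; LS_E = 19−3 = 16
LF_D = LS_H = 19; LS_D = 19−4 = 15
LF_C = LS_G = 11; LS_C = 11−2 = 9
LF_B = min(LS_D=15, LS_E=16, LS_F=11, LS_G=11, LS_H=19) = 11; LS_B = 11−10 = 1
LF_A = min(LS_C=9, LS_D=15) = 9; LS_A = 9−9 = 0
Slack_D = LS_D − ES_D = 15 − 10 = 5

5 weeks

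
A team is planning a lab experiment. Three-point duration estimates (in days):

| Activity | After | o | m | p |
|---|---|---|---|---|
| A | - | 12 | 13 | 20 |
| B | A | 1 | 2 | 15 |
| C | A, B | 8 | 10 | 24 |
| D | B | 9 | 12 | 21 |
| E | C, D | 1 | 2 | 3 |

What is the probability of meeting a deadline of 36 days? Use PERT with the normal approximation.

0.814

te_A = (12 + 4·13 + 20)/6 = 84/6 = 14; σ²_A = ((20−12)/6)² = 1.778
te_B = (1 + 4·2 + 15)/6 = 24/6 = 4; σ²_B = ((15−1)/6)² = 5.444
te_C = (8 + 4·10 + 24)/6 = 72/6 = 12; σ²_C = ((24−8)/6)² = 7.111
te_D = (9 + 4·12 + 21)/6 = 78/6 = 13; σ²_D = ((21−9)/6)² = 4.000
te_E = (1 + 4·2 + 3)/6 = 12/6 = 2; σ²_E = ((3−1)/6)² = 0.111

Forward pass:
ES_A = 0; EF_A = 14
ES_B = 14; EF_B = 14+4 = 18
ES_C = max(EF_A=14, EF_B=18) = 18; EF_C = 18+12 = 30
ES_D = 18; EF_D = 18+13 = 31
ES_E = max(EF_C=30, EF_D=31) = 31; EF_E = 31+2 = 33
Expected project duration μ = 33 days. Critical path: A → B → D → E.

Variance along critical path = 1.778 + 5.444 + 4.000 + 0.111 = 11.333; σ = √11.333 = 3.367 days.
Z = (36 − 33) / 3.367 = 0.891
P(T ≤ 36) = Φ(0.891) ≈ 0.814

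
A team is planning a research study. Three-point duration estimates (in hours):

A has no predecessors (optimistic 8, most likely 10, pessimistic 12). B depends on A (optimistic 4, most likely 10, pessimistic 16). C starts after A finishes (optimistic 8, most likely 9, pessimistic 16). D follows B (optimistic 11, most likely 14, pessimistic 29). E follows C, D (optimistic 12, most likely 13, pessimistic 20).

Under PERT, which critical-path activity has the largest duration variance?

te_A = (8 + 4·10 + 12)/6 = 60/6 = 10; σ²_A = ((12−8)/6)² = 0.444
te_B = (4 + 4·10 + 16)/6 = 60/6 = 10; σ²_B = ((16−4)/6)² = 4.000
te_C = (8 + 4·9 + 16)/6 = 60/6 = 10; σ²_C = ((16−8)/6)² = 1.778
te_D = (11 + 4·14 + 29)/6 = 96/6 = 16; σ²_D = ((29−11)/6)² = 9.000
te_E = (12 + 4·13 + 20)/6 = 84/6 = 14; σ²_E = ((20−12)/6)² = 1.778

Forward pass:
ES_A = 0; EF_A = 10
ES_B = 10; EF_B = 10+10 = 20
ES_C = 10; EF_C = 10+10 = 20
ES_D = 20; EF_D = 20+16 = 36
ES_E = max(EF_C=20, EF_D=36) = 36; EF_E = 36+14 = 50
Expected project duration μ = 50 hours. Critical path: A → B → D → E.

Variances on critical path: σ²_A=0.444, σ²_B=4.000, σ²_D=9.000, σ²_E=1.778.
Largest is σ²_D = 9.000.

D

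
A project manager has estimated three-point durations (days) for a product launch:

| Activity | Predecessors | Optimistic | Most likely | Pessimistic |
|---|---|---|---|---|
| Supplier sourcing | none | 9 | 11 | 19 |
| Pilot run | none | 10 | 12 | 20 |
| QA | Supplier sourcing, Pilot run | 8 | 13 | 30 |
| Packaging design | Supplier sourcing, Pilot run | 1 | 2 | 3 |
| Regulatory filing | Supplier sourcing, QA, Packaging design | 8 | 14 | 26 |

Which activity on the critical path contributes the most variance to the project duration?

QA

te_Supplier sourcing = (9 + 4·11 + 19)/6 = 72/6 = 12; σ²_Supplier sourcing = ((19−9)/6)² = 2.778
te_Pilot run = (10 + 4·12 + 20)/6 = 78/6 = 13; σ²_Pilot run = ((20−10)/6)² = 2.778
te_QA = (8 + 4·13 + 30)/6 = 90/6 = 15; σ²_QA = ((30−8)/6)² = 13.444
te_Packaging design = (1 + 4·2 + 3)/6 = 12/6 = 2; σ²_Packaging design = ((3−1)/6)² = 0.111
te_Regulatory filing = (8 + 4·14 + 26)/6 = 90/6 = 15; σ²_Regulatory filing = ((26−8)/6)² = 9.000

Forward pass:
ES_Supplier sourcing = 0; EF_Supplier sourcing = 12
ES_Pilot run = 0; EF_Pilot run = 13
ES_QA = max(EF_Supplier sourcing=12, EF_Pilot run=13) = 13; EF_QA = 13+15 = 28
ES_Packaging design = max(EF_Supplier sourcing=12, EF_Pilot run=13) = 13; EF_Packaging design = 13+2 = 15
ES_Regulatory filing = max(EF_Supplier sourcing=12, EF_QA=28, EF_Packaging design=15) = 28; EF_Regulatory filing = 28+15 = 43
Expected project duration μ = 43 days. Critical path: Pilot run → QA → Regulatory filing.

Variances on critical path: σ²_Pilot run=2.778, σ²_QA=13.444, σ²_Regulatory filing=9.000.
Largest is σ²_QA = 13.444.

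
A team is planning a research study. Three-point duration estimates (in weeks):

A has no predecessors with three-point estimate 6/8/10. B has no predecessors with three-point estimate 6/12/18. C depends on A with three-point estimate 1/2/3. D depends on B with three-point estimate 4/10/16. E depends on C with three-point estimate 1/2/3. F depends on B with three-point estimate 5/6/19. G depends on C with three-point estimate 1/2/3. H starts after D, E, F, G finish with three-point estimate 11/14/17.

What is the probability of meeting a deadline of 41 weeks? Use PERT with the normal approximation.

te_A = (6 + 4·8 + 10)/6 = 48/6 = 8; σ²_A = ((10−6)/6)² = 0.444
te_B = (6 + 4·12 + 18)/6 = 72/6 = 12; σ²_B = ((18−6)/6)² = 4.000
te_C = (1 + 4·2 + 3)/6 = 12/6 = 2; σ²_C = ((3−1)/6)² = 0.111
te_D = (4 + 4·10 + 16)/6 = 60/6 = 10; σ²_D = ((16−4)/6)² = 4.000
te_E = (1 + 4·2 + 3)/6 = 12/6 = 2; σ²_E = ((3−1)/6)² = 0.111
te_F = (5 + 4·6 + 19)/6 = 48/6 = 8; σ²_F = ((19−5)/6)² = 5.444
te_G = (1 + 4·2 + 3)/6 = 12/6 = 2; σ²_G = ((3−1)/6)² = 0.111
te_H = (11 + 4·14 + 17)/6 = 84/6 = 14; σ²_H = ((17−11)/6)² = 1.000

Forward pass:
ES_A = 0; EF_A = 8
ES_B = 0; EF_B = 12
ES_C = 8; EF_C = 8+2 = 10
ES_D = 12; EF_D = 12+10 = 22
ES_E = 10; EF_E = 10+2 = 12
ES_F = 12; EF_F = 12+8 = 20
ES_G = 10; EF_G = 10+2 = 12
ES_H = max(EF_D=22, EF_E=12, EF_F=20, EF_G=12) = 22; EF_H = 22+14 = 36
Expected project duration μ = 36 weeks. Critical path: B → D → H.

Variance along critical path = 4.000 + 4.000 + 1.000 = 9.000; σ = √9.000 = 3.000 weeks.
Z = (41 − 36) / 3.000 = 1.667
P(T ≤ 41) = Φ(1.667) ≈ 0.952

0.952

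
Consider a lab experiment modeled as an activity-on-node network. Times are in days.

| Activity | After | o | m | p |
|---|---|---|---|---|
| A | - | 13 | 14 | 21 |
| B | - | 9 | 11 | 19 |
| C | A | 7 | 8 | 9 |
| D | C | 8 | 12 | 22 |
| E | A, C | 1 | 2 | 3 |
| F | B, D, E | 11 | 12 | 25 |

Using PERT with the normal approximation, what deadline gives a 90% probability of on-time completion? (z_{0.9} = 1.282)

54.6 days

te_A = (13 + 4·14 + 21)/6 = 90/6 = 15; σ²_A = ((21−13)/6)² = 1.778
te_B = (9 + 4·11 + 19)/6 = 72/6 = 12; σ²_B = ((19−9)/6)² = 2.778
te_C = (7 + 4·8 + 9)/6 = 48/6 = 8; σ²_C = ((9−7)/6)² = 0.111
te_D = (8 + 4·12 + 22)/6 = 78/6 = 13; σ²_D = ((22−8)/6)² = 5.444
te_E = (1 + 4·2 + 3)/6 = 12/6 = 2; σ²_E = ((3−1)/6)² = 0.111
te_F = (11 + 4·12 + 25)/6 = 84/6 = 14; σ²_F = ((25−11)/6)² = 5.444

Forward pass:
ES_A = 0; EF_A = 15
ES_B = 0; EF_B = 12
ES_C = 15; EF_C = 15+8 = 23
ES_D = 23; EF_D = 23+13 = 36
ES_E = max(EF_A=15, EF_C=23) = 23; EF_E = 23+2 = 25
ES_F = max(EF_B=12, EF_D=36, EF_E=25) = 36; EF_F = 36+14 = 50
Expected project duration μ = 50 days. Critical path: A → C → D → F.

Variance along critical path = 1.778 + 0.111 + 5.444 + 5.444 = 12.778; σ = 3.575 days.
D = μ + z·σ = 50 + 1.282·3.575 = 54.6 days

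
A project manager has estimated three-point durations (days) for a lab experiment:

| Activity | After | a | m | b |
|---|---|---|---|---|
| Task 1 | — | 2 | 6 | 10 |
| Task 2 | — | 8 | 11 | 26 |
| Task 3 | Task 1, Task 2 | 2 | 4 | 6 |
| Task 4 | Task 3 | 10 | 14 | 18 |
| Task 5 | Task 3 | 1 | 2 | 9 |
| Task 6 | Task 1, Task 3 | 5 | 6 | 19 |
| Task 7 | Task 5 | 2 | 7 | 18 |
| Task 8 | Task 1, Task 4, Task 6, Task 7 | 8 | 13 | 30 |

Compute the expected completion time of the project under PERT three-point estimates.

46 days

te_Task 1 = (2 + 4·6 + 10)/6 = 36/6 = 6
te_Task 2 = (8 + 4·11 + 26)/6 = 78/6 = 13
te_Task 3 = (2 + 4·4 + 6)/6 = 24/6 = 4
te_Task 4 = (10 + 4·14 + 18)/6 = 84/6 = 14
te_Task 5 = (1 + 4·2 + 9)/6 = 18/6 = 3
te_Task 6 = (5 + 4·6 + 19)/6 = 48/6 = 8
te_Task 7 = (2 + 4·7 + 18)/6 = 48/6 = 8
te_Task 8 = (8 + 4·13 + 30)/6 = 90/6 = 15

Forward pass:
ES_Task 1 = 0; EF_Task 1 = 6
ES_Task 2 = 0; EF_Task 2 = 13
ES_Task 3 = max(EF_Task 1=6, EF_Task 2=13) = 13; EF_Task 3 = 13+4 = 17
ES_Task 4 = 17; EF_Task 4 = 17+14 = 31
ES_Task 5 = 17; EF_Task 5 = 17+3 = 20
ES_Task 6 = max(EF_Task 1=6, EF_Task 3=17) = 17; EF_Task 6 = 17+8 = 25
ES_Task 7 = 20; EF_Task 7 = 20+8 = 28
ES_Task 8 = max(EF_Task 1=6, EF_Task 4=31, EF_Task 6=25, EF_Task 7=28) = 31; EF_Task 8 = 31+15 = 46
Expected project duration μ = 46 days. Critical path: Task 2 → Task 3 → Task 4 → Task 8.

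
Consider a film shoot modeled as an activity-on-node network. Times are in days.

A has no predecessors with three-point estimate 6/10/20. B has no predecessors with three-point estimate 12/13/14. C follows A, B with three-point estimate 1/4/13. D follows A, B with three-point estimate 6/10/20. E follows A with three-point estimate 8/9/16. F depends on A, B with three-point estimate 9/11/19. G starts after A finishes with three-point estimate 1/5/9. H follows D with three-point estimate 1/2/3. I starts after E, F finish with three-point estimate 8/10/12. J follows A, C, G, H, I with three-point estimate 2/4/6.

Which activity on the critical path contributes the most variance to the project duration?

F

te_A = (6 + 4·10 + 20)/6 = 66/6 = 11; σ²_A = ((20−6)/6)² = 5.444
te_B = (12 + 4·13 + 14)/6 = 78/6 = 13; σ²_B = ((14−12)/6)² = 0.111
te_C = (1 + 4·4 + 13)/6 = 30/6 = 5; σ²_C = ((13−1)/6)² = 4.000
te_D = (6 + 4·10 + 20)/6 = 66/6 = 11; σ²_D = ((20−6)/6)² = 5.444
te_E = (8 + 4·9 + 16)/6 = 60/6 = 10; σ²_E = ((16−8)/6)² = 1.778
te_F = (9 + 4·11 + 19)/6 = 72/6 = 12; σ²_F = ((19−9)/6)² = 2.778
te_G = (1 + 4·5 + 9)/6 = 30/6 = 5; σ²_G = ((9−1)/6)² = 1.778
te_H = (1 + 4·2 + 3)/6 = 12/6 = 2; σ²_H = ((3−1)/6)² = 0.111
te_I = (8 + 4·10 + 12)/6 = 60/6 = 10; σ²_I = ((12−8)/6)² = 0.444
te_J = (2 + 4·4 + 6)/6 = 24/6 = 4; σ²_J = ((6−2)/6)² = 0.444

Forward pass:
ES_A = 0; EF_A = 11
ES_B = 0; EF_B = 13
ES_C = max(EF_A=11, EF_B=13) = 13; EF_C = 13+5 = 18
ES_D = max(EF_A=11, EF_B=13) = 13; EF_D = 13+11 = 24
ES_E = 11; EF_E = 11+10 = 21
ES_F = max(EF_A=11, EF_B=13) = 13; EF_F = 13+12 = 25
ES_G = 11; EF_G = 11+5 = 16
ES_H = 24; EF_H = 24+2 = 26
ES_I = max(EF_E=21, EF_F=25) = 25; EF_I = 25+10 = 35
ES_J = max(EF_A=11, EF_C=18, EF_G=16, EF_H=26, EF_I=35) = 35; EF_J = 35+4 = 39
Expected project duration μ = 39 days. Critical path: B → F → I → J.

Variances on critical path: σ²_B=0.111, σ²_F=2.778, σ²_I=0.444, σ²_J=0.444.
Largest is σ²_F = 2.778.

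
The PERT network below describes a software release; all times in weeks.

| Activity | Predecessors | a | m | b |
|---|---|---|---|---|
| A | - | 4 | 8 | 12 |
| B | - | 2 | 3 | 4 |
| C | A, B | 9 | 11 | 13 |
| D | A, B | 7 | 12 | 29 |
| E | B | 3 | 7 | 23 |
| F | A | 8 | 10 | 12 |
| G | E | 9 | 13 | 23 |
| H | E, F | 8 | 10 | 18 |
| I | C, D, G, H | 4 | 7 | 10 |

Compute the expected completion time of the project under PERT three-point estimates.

te_A = (4 + 4·8 + 12)/6 = 48/6 = 8
te_B = (2 + 4·3 + 4)/6 = 18/6 = 3
te_C = (9 + 4·11 + 13)/6 = 66/6 = 11
te_D = (7 + 4·12 + 29)/6 = 84/6 = 14
te_E = (3 + 4·7 + 23)/6 = 54/6 = 9
te_F = (8 + 4·10 + 12)/6 = 60/6 = 10
te_G = (9 + 4·13 + 23)/6 = 84/6 = 14
te_H = (8 + 4·10 + 18)/6 = 66/6 = 11
te_I = (4 + 4·7 + 10)/6 = 42/6 = 7

Forward pass:
ES_A = 0; EF_A = 8
ES_B = 0; EF_B = 3
ES_C = max(EF_A=8, EF_B=3) = 8; EF_C = 8+11 = 19
ES_D = max(EF_A=8, EF_B=3) = 8; EF_D = 8+14 = 22
ES_E = 3; EF_E = 3+9 = 12
ES_F = 8; EF_F = 8+10 = 18
ES_G = 12; EF_G = 12+14 = 26
ES_H = max(EF_E=12, EF_F=18) = 18; EF_H = 18+11 = 29
ES_I = max(EF_C=19, EF_D=22, EF_G=26, EF_H=29) = 29; EF_I = 29+7 = 36
Expected project duration μ = 36 weeks. Critical path: A → F → H → I.

36 weeks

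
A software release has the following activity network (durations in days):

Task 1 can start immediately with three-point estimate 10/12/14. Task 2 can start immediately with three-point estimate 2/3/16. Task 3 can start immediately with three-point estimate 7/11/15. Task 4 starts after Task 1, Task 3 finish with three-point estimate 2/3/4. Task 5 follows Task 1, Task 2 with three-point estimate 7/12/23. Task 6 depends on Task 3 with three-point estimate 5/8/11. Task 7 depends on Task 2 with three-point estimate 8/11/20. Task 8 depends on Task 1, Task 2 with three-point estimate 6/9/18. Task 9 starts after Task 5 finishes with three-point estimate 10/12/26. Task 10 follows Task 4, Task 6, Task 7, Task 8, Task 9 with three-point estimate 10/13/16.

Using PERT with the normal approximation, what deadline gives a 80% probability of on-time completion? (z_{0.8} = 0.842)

te_Task 1 = (10 + 4·12 + 14)/6 = 72/6 = 12; σ²_Task 1 = ((14−10)/6)² = 0.444
te_Task 2 = (2 + 4·3 + 16)/6 = 30/6 = 5; σ²_Task 2 = ((16−2)/6)² = 5.444
te_Task 3 = (7 + 4·11 + 15)/6 = 66/6 = 11; σ²_Task 3 = ((15−7)/6)² = 1.778
te_Task 4 = (2 + 4·3 + 4)/6 = 18/6 = 3; σ²_Task 4 = ((4−2)/6)² = 0.111
te_Task 5 = (7 + 4·12 + 23)/6 = 78/6 = 13; σ²_Task 5 = ((23−7)/6)² = 7.111
te_Task 6 = (5 + 4·8 + 11)/6 = 48/6 = 8; σ²_Task 6 = ((11−5)/6)² = 1.000
te_Task 7 = (8 + 4·11 + 20)/6 = 72/6 = 12; σ²_Task 7 = ((20−8)/6)² = 4.000
te_Task 8 = (6 + 4·9 + 18)/6 = 60/6 = 10; σ²_Task 8 = ((18−6)/6)² = 4.000
te_Task 9 = (10 + 4·12 + 26)/6 = 84/6 = 14; σ²_Task 9 = ((26−10)/6)² = 7.111
te_Task 10 = (10 + 4·13 + 16)/6 = 78/6 = 13; σ²_Task 10 = ((16−10)/6)² = 1.000

Forward pass:
ES_Task 1 = 0; EF_Task 1 = 12
ES_Task 2 = 0; EF_Task 2 = 5
ES_Task 3 = 0; EF_Task 3 = 11
ES_Task 4 = max(EF_Task 1=12, EF_Task 3=11) = 12; EF_Task 4 = 12+3 = 15
ES_Task 5 = max(EF_Task 1=12, EF_Task 2=5) = 12; EF_Task 5 = 12+13 = 25
ES_Task 6 = 11; EF_Task 6 = 11+8 = 19
ES_Task 7 = 5; EF_Task 7 = 5+12 = 17
ES_Task 8 = max(EF_Task 1=12, EF_Task 2=5) = 12; EF_Task 8 = 12+10 = 22
ES_Task 9 = 25; EF_Task 9 = 25+14 = 39
ES_Task 10 = max(EF_Task 4=15, EF_Task 6=19, EF_Task 7=17, EF_Task 8=22, EF_Task 9=39) = 39; EF_Task 10 = 39+13 = 52
Expected project duration μ = 52 days. Critical path: Task 1 → Task 5 → Task 9 → Task 10.

Variance along critical path = 0.444 + 7.111 + 7.111 + 1.000 = 15.667; σ = 3.958 days.
D = μ + z·σ = 52 + 0.842·3.958 = 55.3 days

55.3 days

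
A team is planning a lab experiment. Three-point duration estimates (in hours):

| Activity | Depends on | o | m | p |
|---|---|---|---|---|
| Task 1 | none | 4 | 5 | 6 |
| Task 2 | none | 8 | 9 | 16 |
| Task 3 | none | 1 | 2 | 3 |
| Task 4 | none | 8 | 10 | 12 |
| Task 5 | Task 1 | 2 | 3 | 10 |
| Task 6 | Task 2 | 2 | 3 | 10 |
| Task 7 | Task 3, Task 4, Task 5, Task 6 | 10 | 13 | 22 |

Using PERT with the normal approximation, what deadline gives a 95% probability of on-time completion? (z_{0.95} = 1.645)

32.5 hours

te_Task 1 = (4 + 4·5 + 6)/6 = 30/6 = 5; σ²_Task 1 = ((6−4)/6)² = 0.111
te_Task 2 = (8 + 4·9 + 16)/6 = 60/6 = 10; σ²_Task 2 = ((16−8)/6)² = 1.778
te_Task 3 = (1 + 4·2 + 3)/6 = 12/6 = 2; σ²_Task 3 = ((3−1)/6)² = 0.111
te_Task 4 = (8 + 4·10 + 12)/6 = 60/6 = 10; σ²_Task 4 = ((12−8)/6)² = 0.444
te_Task 5 = (2 + 4·3 + 10)/6 = 24/6 = 4; σ²_Task 5 = ((10−2)/6)² = 1.778
te_Task 6 = (2 + 4·3 + 10)/6 = 24/6 = 4; σ²_Task 6 = ((10−2)/6)² = 1.778
te_Task 7 = (10 + 4·13 + 22)/6 = 84/6 = 14; σ²_Task 7 = ((22−10)/6)² = 4.000

Forward pass:
ES_Task 1 = 0; EF_Task 1 = 5
ES_Task 2 = 0; EF_Task 2 = 10
ES_Task 3 = 0; EF_Task 3 = 2
ES_Task 4 = 0; EF_Task 4 = 10
ES_Task 5 = 5; EF_Task 5 = 5+4 = 9
ES_Task 6 = 10; EF_Task 6 = 10+4 = 14
ES_Task 7 = max(EF_Task 3=2, EF_Task 4=10, EF_Task 5=9, EF_Task 6=14) = 14; EF_Task 7 = 14+14 = 28
Expected project duration μ = 28 hours. Critical path: Task 2 → Task 6 → Task 7.

Variance along critical path = 1.778 + 1.778 + 4.000 = 7.556; σ = 2.749 hours.
D = μ + z·σ = 28 + 1.645·2.749 = 32.5 hours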